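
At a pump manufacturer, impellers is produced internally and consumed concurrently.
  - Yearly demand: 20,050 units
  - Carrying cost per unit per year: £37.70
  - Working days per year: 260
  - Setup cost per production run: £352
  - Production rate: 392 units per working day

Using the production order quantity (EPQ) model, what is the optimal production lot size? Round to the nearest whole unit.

d = 20,050/260 = 77.1154 units/day;  effective holding cost H(1 − d/p) = 37.7·(1 − 77.1154/392) = 30.28355
Q* = √(2DS / H_eff) = √(2·20,050·352 / 30.28355) ≈ 682.72

683 units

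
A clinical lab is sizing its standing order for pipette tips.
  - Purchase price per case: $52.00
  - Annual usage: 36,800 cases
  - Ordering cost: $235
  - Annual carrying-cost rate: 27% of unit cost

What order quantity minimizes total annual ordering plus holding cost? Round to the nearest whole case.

Holding cost per case per year: H = 27% × $52 = $14.0400
2DS/H = 2·36,800·235/14.04 = 1,231,908.83
EOQ = √1,231,908.83 ≈ 1,109.91

1,110 cases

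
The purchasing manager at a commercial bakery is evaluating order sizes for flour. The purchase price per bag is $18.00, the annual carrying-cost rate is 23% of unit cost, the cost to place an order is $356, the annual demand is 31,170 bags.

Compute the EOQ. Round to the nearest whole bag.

2,315 bags

Carrying cost H = $18 × 23% = $4.1400/bag/yr
Q* = √(2·D·S / H) = √(2·31,170·356 / 4.14) = √5,360,637.7 ≈ 2,315.31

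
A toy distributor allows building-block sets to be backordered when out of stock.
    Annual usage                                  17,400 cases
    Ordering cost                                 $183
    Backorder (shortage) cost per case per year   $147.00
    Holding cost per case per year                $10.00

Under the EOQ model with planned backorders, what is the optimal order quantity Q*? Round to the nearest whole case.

825 cases

Basic EOQ = √(2·17,400·183/10) = 798.023
Backorder adjustment √((H+b)/b) = √((10+147)/147) = 1.0335
Q* = 798.023 × 1.0335 ≈ 824.72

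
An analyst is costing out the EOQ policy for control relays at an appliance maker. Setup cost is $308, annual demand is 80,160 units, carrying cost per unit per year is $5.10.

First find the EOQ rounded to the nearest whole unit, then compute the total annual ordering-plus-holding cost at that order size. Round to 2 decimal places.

$15,869.17

2DS/H = 2·80,160·308/5.1 = 9,682,070.59
EOQ = √9,682,070.59 ≈ 3,111.60 → Q = 3,112 units
Annual ordering cost = (D/Q)·S = (80,160/3,112) × 308 = $7,933.57
Annual holding cost  = (Q/2)·H = (3,112/2) × 5.1 = $7,935.60
Total = $7,933.57 + $7,935.60 = $15,869.17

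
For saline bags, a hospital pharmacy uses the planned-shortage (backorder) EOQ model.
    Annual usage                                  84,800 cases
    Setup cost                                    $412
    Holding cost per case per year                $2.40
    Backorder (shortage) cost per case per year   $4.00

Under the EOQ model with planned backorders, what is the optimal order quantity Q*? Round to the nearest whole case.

6,825 cases

Q* = √(2DS/H) · √((H + b)/b)
   = √(2 × 84,800 × 412 / 2.4) · √((2.4 + 4) / 4)
   = 5,395.801 × 1.2649 ≈ 6,825.21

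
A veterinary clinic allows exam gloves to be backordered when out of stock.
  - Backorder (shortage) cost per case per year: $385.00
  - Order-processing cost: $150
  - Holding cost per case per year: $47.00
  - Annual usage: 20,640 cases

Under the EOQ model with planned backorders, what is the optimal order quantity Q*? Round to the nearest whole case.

Q* = √(2DS/H) · √((H + b)/b)
   = √(2 × 20,640 × 150 / 47) · √((47 + 385) / 385)
   = 362.967 × 1.0593 ≈ 384.48

384 cases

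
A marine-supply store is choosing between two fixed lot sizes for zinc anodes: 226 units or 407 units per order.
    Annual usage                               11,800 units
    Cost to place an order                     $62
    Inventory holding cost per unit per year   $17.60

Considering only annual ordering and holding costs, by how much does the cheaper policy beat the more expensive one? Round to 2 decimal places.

Annual cost at Q: ordering D·S/Q plus holding Q·H/2.
TC(226) = (11,800/226)×62 + (226/2)×17.6 = $5,225.97
TC(407) = (11,800/407)×62 + (407/2)×17.6 = $5,379.14
Lots of 226 are cheaper by $153.17.

$153.17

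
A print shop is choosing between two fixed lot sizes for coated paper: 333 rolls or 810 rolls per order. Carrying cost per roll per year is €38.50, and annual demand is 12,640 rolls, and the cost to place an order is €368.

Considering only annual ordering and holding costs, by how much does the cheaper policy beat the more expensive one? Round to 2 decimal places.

€956.34

Annual cost at Q: ordering D·S/Q plus holding Q·H/2.
TC(333) = (12,640/333)×368 + (333/2)×38.5 = €20,378.78
TC(810) = (12,640/810)×368 + (810/2)×38.5 = €21,335.12
Lots of 333 are cheaper by €956.34.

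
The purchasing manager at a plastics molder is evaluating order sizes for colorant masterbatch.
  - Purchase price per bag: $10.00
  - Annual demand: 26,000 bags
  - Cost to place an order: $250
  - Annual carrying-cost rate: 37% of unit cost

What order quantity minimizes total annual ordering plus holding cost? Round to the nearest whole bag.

H = i·C = 0.37 × $10 = $3.7000 per bag-year
Q* = √(2·D·S / H) = √(2·26,000·250 / 3.7) = √3,513,513.5 ≈ 1,874.44

1,874 bags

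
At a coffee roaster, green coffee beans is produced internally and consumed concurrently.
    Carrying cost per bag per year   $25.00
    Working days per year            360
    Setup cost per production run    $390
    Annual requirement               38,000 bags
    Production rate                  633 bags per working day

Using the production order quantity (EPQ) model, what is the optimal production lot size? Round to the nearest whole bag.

Daily demand d = 38,000/360 = 105.556; p = 633; 1 − d/p = 0.83325
EPQ = √(2DS / (H(1 − d/p)))
    = √(2 × 38,000 × 390 / (25 × 0.83325)) ≈ 1,192.84

1,193 bags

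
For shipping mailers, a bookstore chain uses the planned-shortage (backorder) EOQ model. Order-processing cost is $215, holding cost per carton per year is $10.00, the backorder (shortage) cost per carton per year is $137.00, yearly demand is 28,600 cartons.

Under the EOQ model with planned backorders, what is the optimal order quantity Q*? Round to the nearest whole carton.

1,149 cartons

Basic EOQ = √(2·28,600·215/10) = 1,108.963
Backorder adjustment √((H+b)/b) = √((10+137)/137) = 1.0359
Q* = 1,108.963 × 1.0359 ≈ 1,148.72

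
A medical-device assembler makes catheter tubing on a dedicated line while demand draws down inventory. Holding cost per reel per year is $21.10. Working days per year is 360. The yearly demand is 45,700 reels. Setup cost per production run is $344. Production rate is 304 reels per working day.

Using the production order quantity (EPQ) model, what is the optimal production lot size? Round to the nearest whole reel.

d = 45,700/360 = 126.9444 reels/day;  effective holding cost H(1 − d/p) = 21.1·(1 − 126.9444/304) = 12.28905
Q* = √(2DS / H_eff) = √(2·45,700·344 / 12.28905) ≈ 1,599.53

1,600 reels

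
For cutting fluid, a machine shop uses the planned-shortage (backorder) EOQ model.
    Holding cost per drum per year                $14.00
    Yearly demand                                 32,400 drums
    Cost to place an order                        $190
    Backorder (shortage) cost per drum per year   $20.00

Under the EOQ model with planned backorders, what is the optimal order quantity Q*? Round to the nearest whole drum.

Basic EOQ = √(2·32,400·190/14) = 937.779
Backorder adjustment √((H+b)/b) = √((14+20)/20) = 1.3038
Q* = 937.779 × 1.3038 ≈ 1,222.71

1,223 drums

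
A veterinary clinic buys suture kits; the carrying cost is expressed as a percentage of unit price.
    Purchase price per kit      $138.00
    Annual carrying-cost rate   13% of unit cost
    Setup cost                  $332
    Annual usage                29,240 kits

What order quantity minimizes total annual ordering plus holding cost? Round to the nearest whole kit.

Carrying cost H = $138 × 13% = $17.9400/kit/yr
Optimal lot size Q* = (2 × 29,240 × $332 / $17.94)^½ ≈ 1,040.31

1,040 kits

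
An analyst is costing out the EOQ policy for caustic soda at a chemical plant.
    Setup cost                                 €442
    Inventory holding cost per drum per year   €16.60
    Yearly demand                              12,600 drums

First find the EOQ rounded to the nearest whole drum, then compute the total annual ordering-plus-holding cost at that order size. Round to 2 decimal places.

EOQ = √(2DS/H) = √(2 × 12,600 × 442 / 16.6)
    = √(670,987.95) ≈ 819.14 → Q = 819 drums
Orders/yr = 12,600/819 = 15.385; ordering cost = 15.385 × €442 = €6,800.00
Average inventory = 819/2 = 409.5; holding cost = 409.5 × €16.6 = €6,797.70
Total = €6,800.00 + €6,797.70 = €13,597.70

€13,597.70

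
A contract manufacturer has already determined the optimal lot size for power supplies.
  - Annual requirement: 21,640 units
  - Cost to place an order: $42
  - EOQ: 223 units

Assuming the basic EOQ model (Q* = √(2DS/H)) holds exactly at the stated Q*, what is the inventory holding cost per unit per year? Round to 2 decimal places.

$36.55

From Q* = √(2DS/H) ⇒ Q*² = 2DS/H.
H = 2DS / Q² = 2 × 21,640 × 42 / 223² = 36.5533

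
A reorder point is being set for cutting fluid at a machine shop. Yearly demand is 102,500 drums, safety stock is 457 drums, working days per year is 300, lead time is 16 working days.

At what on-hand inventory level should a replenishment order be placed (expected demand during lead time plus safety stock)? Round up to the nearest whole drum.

Daily demand d = 102,500 / 300 = 341.667 drums/day
Demand during lead time = 341.667 × 16 = 5,466.67
Reorder point = 5,466.67 + 457 = 5,923.67 → round up

5,924 drums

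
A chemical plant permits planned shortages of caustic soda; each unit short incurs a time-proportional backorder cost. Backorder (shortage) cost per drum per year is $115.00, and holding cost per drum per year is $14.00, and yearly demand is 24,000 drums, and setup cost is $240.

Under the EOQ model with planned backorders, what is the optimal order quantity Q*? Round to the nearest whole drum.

Basic EOQ = √(2·24,000·240/14) = 907.115
Backorder adjustment √((H+b)/b) = √((14+115)/115) = 1.0591
Q* = 907.115 × 1.0591 ≈ 960.75

961 drums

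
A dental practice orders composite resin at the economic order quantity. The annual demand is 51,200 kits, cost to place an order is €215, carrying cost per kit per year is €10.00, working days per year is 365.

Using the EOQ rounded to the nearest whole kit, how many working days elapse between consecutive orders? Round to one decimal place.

EOQ = √(2DS/H) = √(2 × 51,200 × 215 / 10)
    = √(2,201,600.00) ≈ 1,483.78 → Q = 1,484 kits
T = Q/D × 365 days = 1,484/51,200 × 365 = 10.579 days

10.6 days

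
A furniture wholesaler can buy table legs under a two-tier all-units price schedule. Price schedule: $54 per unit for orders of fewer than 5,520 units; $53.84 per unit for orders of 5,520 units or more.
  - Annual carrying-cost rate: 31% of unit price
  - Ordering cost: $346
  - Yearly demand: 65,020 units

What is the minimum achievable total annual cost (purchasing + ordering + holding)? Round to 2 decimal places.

H₁ = 31%×$54 = $16.7400;  H₂ = 31%×$53.84 = $16.6904
EOQ₁ = √(2×65,020×346/16.7400) = 1,639.45  (< 5,520, feasible at tier 1)
EOQ₂ = √(2×65,020×346/16.6904) = 1,641.89  (< 5,520 → use Q = 5,520 at tier-2 price)
TC(tier 1 (EOQ₁), Q≈1,639.5) = $3,538,524.43
TC(tier 2, Q≈5,520.0) = $3,550,817.83
Minimum at tier 1 (EOQ₁): $3,538,524.43

$3,538,524.43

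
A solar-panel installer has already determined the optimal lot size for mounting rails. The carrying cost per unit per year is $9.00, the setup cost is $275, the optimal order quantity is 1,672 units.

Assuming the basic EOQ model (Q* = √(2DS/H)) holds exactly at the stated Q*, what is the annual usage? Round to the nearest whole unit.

45,746 units per year

EOQ relation: Q² = 2DS/H, so rearrange for the unknown.
D = Q²H / (2S) = 1,672² × 9 / (2 × 275) = 45,745.92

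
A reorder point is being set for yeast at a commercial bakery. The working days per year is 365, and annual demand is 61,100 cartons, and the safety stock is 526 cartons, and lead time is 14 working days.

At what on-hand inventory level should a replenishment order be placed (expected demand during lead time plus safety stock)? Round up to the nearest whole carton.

2,870 cartons

Daily demand d = 61,100 / 365 = 167.397 cartons/day
Demand during lead time = 167.397 × 14 = 2,343.56
Reorder point = 2,343.56 + 526 = 2,869.56 → round up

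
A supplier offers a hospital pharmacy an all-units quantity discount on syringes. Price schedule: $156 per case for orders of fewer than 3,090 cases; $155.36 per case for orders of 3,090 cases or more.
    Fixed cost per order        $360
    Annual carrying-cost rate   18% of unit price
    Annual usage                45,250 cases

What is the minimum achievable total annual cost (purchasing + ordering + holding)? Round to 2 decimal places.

H₁ = 18%×$156 = $28.0800;  H₂ = 18%×$155.36 = $27.9648
EOQ₁ = √(2×45,250×360/28.0800) = 1,077.15  (< 3,090, feasible at tier 1)
EOQ₂ = √(2×45,250×360/27.9648) = 1,079.37  (< 3,090 → use Q = 3,090 at tier-2 price)
TC(tier 1 (EOQ₁), Q≈1,077.2) = $7,089,246.43
TC(tier 2, Q≈3,090.0) = $7,078,517.46
Minimum at tier 2: $7,078,517.46

$7,078,517.46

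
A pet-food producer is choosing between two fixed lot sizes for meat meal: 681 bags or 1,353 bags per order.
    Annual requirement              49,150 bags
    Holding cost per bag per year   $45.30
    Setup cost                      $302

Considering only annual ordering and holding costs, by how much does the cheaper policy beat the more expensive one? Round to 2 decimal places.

Annual cost at Q: ordering D·S/Q plus holding Q·H/2.
TC(681) = (49,150/681)×302 + (681/2)×45.3 = $37,220.98
TC(1,353) = (49,150/1,353)×302 + (1,353/2)×45.3 = $41,616.11
|ΔTC| = |$37,220.98 − $41,616.11| = $4,395.13

$4,395.13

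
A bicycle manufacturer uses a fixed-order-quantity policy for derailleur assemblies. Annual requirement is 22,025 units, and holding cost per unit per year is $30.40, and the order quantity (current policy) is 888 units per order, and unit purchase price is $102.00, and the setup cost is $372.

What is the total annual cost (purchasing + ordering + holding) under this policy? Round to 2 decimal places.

Orders/yr = 22,025/888 = 24.803; ordering cost = 24.803 × $372 = $9,226.69
Average inventory = 888/2 = 444; holding cost = 444 × $30.4 = $13,497.60
Purchase cost = D·C = 22,025 × 102 = $2,246,550.00
Total = $9,226.69 + $13,497.60 + $2,246,550.00 = $2,269,274.29

$2,269,274.29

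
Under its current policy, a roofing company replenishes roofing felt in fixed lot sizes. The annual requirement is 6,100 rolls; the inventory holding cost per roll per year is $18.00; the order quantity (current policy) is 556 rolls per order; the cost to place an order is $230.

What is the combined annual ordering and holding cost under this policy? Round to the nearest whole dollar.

Orders/yr = 6,100/556 = 10.971; ordering cost = 10.971 × $230 = $2,523.38
Average inventory = 556/2 = 278; holding cost = 278 × $18 = $5,004.00
Total = $2,523.38 + $5,004.00 = $7,527.38

$7,527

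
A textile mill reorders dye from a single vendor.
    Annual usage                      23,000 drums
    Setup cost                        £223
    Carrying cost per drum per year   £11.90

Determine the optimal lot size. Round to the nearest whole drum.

Optimal lot size Q* = (2 × 23,000 × £223 / £11.9)^½ ≈ 928.45

928 drums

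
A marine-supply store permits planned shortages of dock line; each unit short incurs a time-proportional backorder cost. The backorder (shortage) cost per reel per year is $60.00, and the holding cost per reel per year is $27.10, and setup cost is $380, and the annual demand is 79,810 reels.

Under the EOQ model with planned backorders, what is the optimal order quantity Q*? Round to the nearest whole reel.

Basic EOQ = √(2·79,810·380/27.1) = 1,496.066
Backorder adjustment √((H+b)/b) = √((27.1+60)/60) = 1.2049
Q* = 1,496.066 × 1.2049 ≈ 1,802.54

1,803 reels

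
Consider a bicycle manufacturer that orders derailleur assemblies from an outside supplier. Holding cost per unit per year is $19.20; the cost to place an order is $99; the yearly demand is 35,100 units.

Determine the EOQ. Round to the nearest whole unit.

602 units

Optimal lot size Q* = (2 × 35,100 × $99 / $19.2)^½ ≈ 601.64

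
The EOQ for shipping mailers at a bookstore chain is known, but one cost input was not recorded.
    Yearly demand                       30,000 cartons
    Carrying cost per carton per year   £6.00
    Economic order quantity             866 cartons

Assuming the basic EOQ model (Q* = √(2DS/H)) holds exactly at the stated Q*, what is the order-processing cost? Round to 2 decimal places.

£75.00

Since Q* = (2DS/H)^½, squaring gives Q*²·H = 2DS.
S = Q²H / (2D) = 866² × 6 / (2 × 30,000) = 74.9956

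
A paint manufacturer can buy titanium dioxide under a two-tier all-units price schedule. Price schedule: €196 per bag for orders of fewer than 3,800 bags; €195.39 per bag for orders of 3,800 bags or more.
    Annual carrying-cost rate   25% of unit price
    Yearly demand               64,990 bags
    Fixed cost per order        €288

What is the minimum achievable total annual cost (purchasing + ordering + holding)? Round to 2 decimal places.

€12,780,868.47

H₁ = 25%×€196 = €49.0000;  H₂ = 25%×€195.39 = €48.8475
EOQ₁ = √(2×64,990×288/49.0000) = 874.05  (< 3,800, feasible at tier 1)
EOQ₂ = √(2×64,990×288/48.8475) = 875.41  (< 3,800 → use Q = 3,800 at tier-2 price)
TC(tier 1 (EOQ₁), Q≈874.1) = €12,780,868.47
TC(tier 2, Q≈3,800.0) = €12,796,131.91
Minimum at tier 1 (EOQ₁): €12,780,868.47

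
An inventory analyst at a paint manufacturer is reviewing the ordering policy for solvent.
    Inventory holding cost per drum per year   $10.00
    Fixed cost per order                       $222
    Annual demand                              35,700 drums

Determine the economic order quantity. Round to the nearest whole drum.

Q* = √(2·D·S / H) = √(2·35,700·222 / 10) = √1,585,080.0 ≈ 1,259.00

1,259 drums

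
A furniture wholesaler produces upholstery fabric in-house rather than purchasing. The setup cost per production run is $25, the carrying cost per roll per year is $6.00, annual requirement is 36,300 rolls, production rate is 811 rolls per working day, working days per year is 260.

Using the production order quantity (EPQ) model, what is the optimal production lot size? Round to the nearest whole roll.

604 rolls

Daily demand d = 36,300/260 = 139.615; p = 811; 1 − d/p = 0.82785
EPQ = √(2DS / (H(1 − d/p)))
    = √(2 × 36,300 × 25 / (6 × 0.82785)) ≈ 604.49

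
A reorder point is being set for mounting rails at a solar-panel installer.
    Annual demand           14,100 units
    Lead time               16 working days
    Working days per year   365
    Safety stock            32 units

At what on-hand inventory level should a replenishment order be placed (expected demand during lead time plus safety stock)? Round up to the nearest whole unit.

651 units

Daily demand d = 14,100 / 365 = 38.630 units/day
Demand during lead time = 38.630 × 16 = 618.08
Reorder point = 618.08 + 32 = 650.08 → round up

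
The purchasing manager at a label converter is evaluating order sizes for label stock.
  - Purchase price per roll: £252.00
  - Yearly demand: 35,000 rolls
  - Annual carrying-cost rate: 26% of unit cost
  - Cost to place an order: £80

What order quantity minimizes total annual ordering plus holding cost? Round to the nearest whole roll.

Carrying cost H = £252 × 26% = £65.5200/roll/yr
Optimal lot size Q* = (2 × 35,000 × £80 / £65.52)^½ ≈ 292.35

292 rolls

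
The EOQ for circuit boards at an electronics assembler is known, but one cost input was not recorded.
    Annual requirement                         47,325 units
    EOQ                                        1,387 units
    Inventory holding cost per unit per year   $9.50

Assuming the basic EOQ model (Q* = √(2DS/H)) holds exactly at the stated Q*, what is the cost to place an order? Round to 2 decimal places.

$193.09

Since Q* = (2DS/H)^½, squaring gives Q*²·H = 2DS.
S = Q²H / (2D) = 1,387² × 9.5 / (2 × 47,325) = 193.0883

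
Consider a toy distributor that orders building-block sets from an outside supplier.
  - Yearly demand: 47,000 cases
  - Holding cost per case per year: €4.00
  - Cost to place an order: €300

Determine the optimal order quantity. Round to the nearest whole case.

2,655 cases

2DS/H = 2·47,000·300/4 = 7,050,000.00
EOQ = √7,050,000.00 ≈ 2,655.18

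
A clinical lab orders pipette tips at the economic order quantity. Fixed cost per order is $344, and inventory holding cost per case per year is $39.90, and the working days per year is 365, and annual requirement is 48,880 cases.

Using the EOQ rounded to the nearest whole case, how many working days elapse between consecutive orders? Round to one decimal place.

Optimal lot size Q* = (2 × 48,880 × $344 / $39.9)^½ ≈ 918.06 → Q = 918 cases
Cycle time = (working days × Q)/D = (365 × 918) / 48,880 = 6.855 days

6.9 days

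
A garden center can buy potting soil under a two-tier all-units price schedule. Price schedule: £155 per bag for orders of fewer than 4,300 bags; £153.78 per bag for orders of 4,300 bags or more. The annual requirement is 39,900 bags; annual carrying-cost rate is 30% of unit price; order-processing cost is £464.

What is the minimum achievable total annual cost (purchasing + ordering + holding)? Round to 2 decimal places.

£6,225,994.15

H₁ = 30%×£155 = £46.5000;  H₂ = 30%×£153.78 = £46.1340
EOQ₁ = √(2×39,900×464/46.5000) = 892.35  (< 4,300, feasible at tier 1)
EOQ₂ = √(2×39,900×464/46.1340) = 895.88  (< 4,300 → use Q = 4,300 at tier-2 price)
TC(tier 1 (EOQ₁), Q≈892.3) = £6,225,994.15
TC(tier 2, Q≈4,300.0) = £6,239,315.59
Minimum at tier 1 (EOQ₁): £6,225,994.15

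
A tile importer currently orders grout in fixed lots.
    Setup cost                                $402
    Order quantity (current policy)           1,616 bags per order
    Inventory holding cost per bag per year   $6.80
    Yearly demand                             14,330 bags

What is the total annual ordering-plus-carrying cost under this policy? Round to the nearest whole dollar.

$9,059

Annual ordering cost = (D/Q)·S = (14,330/1,616) × 402 = $3,564.76
Annual holding cost  = (Q/2)·H = (1,616/2) × 6.8 = $5,494.40
Total = $3,564.76 + $5,494.40 = $9,059.16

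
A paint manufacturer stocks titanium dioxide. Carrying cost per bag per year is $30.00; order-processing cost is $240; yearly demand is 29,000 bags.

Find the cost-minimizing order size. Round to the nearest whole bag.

Q* = √(2·D·S / H) = √(2·29,000·240 / 30) = √464,000.0 ≈ 681.18

681 bags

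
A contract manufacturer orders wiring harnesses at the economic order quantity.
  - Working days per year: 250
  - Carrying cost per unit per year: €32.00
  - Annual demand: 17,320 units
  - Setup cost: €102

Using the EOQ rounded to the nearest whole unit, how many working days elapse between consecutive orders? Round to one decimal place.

4.8 days

Q* = √(2·D·S / H) = √(2·17,320·102 / 32) = √110,415.0 ≈ 332.29 → Q = 332 units
Cycle time = (working days × Q)/D = (250 × 332) / 17,320 = 4.792 days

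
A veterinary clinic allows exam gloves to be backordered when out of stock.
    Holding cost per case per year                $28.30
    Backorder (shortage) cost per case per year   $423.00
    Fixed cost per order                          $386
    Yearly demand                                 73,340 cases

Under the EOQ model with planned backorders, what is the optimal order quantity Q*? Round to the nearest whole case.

1,461 cases

Q* = √(2DS/H) · √((H + b)/b)
   = √(2 × 73,340 × 386 / 28.3) · √((28.3 + 423) / 423)
   = 1,414.444 × 1.0329 ≈ 1,460.99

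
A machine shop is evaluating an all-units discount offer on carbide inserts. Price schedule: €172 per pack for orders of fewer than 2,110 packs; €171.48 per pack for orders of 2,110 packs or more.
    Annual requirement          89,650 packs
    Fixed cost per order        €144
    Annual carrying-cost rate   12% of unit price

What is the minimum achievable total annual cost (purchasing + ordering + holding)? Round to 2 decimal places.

€15,401,009.66

H₁ = 12%×€172 = €20.6400;  H₂ = 12%×€171.48 = €20.5776
EOQ₁ = √(2×89,650×144/20.6400) = 1,118.45  (< 2,110, feasible at tier 1)
EOQ₂ = √(2×89,650×144/20.5776) = 1,120.14  (< 2,110 → use Q = 2,110 at tier-2 price)
TC(tier 1 (EOQ₁), Q≈1,118.4) = €15,442,884.81
TC(tier 2, Q≈2,110.0) = €15,401,009.66
Minimum at tier 2: €15,401,009.66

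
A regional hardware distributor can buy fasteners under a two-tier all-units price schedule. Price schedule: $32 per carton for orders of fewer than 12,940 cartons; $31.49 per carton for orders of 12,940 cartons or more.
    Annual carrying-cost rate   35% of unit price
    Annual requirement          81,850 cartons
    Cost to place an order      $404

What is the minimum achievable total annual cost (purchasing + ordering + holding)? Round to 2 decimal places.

H₁ = 35%×$32 = $11.2000;  H₂ = 35%×$31.49 = $11.0215
EOQ₁ = √(2×81,850×404/11.2000) = 2,430.00  (< 12,940, feasible at tier 1)
EOQ₂ = √(2×81,850×404/11.0215) = 2,449.60  (< 12,940 → use Q = 12,940 at tier-2 price)
TC(tier 1 (EOQ₁), Q≈2,430.0) = $2,646,415.98
TC(tier 2, Q≈12,940.0) = $2,651,321.05
Minimum at tier 1 (EOQ₁): $2,646,415.98

$2,646,415.98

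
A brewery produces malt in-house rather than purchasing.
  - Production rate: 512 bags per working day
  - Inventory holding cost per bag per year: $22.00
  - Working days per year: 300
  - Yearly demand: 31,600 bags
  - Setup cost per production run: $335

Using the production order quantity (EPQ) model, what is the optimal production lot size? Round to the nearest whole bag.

1,101 bags

d = 31,600/300 = 105.3333 bags/day;  effective holding cost H(1 − d/p) = 22·(1 − 105.3333/512) = 17.47396
Q* = √(2DS / H_eff) = √(2·31,600·335 / 17.47396) ≈ 1,100.74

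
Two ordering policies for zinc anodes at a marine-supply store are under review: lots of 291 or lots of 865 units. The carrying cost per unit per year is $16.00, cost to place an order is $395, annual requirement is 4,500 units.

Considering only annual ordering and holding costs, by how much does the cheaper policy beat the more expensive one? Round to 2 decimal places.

$538.67

TC(Q) = (D/Q)S + (Q/2)H
TC(291) = (4,500/291)×395 + (291/2)×16 = $8,436.25
TC(865) = (4,500/865)×395 + (865/2)×16 = $8,974.91
Cheaper: Q = 291.  Difference = $538.67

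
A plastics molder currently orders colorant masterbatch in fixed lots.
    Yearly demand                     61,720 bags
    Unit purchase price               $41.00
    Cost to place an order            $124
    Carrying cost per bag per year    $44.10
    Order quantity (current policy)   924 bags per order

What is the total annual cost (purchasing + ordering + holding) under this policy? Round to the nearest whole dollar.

$2,559,177

Orders/yr = 61,720/924 = 66.797; ordering cost = 66.797 × $124 = $8,282.77
Average inventory = 924/2 = 462; holding cost = 462 × $44.1 = $20,374.20
Purchase cost = D·C = 61,720 × 41 = $2,530,520.00
Total = $8,282.77 + $20,374.20 + $2,530,520.00 = $2,559,176.97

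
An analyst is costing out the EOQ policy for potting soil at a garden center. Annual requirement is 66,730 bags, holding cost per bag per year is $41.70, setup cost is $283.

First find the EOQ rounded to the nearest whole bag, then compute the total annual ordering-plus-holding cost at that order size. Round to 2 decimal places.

$39,685.95

EOQ = √(2DS/H) = √(2 × 66,730 × 283 / 41.7)
    = √(905,735.73) ≈ 951.70 → Q = 952 bags
Ordering: D/Q × S = 66,730/952 × $283 = $19,836.75
Holding:  Q/2 × H = 952/2 × $41.7 = $19,849.20
Total = $19,836.75 + $19,849.20 = $39,685.95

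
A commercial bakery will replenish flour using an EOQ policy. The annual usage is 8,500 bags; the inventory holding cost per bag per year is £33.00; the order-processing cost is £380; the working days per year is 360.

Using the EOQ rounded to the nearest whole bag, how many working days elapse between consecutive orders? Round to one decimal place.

Optimal lot size Q* = (2 × 8,500 × £380 / £33)^½ ≈ 442.44 → Q = 442 bags
T = Q/D × 360 days = 442/8,500 × 360 = 18.720 days

18.7 days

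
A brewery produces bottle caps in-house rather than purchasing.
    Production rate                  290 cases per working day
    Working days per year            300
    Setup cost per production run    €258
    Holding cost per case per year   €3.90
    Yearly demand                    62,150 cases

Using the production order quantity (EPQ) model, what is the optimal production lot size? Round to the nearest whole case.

5,365 cases

Daily demand d = 62,150/300 = 207.167; p = 290; 1 − d/p = 0.28563
EPQ = √(2DS / (H(1 − d/p)))
    = √(2 × 62,150 × 258 / (3.9 × 0.28563)) ≈ 5,365.49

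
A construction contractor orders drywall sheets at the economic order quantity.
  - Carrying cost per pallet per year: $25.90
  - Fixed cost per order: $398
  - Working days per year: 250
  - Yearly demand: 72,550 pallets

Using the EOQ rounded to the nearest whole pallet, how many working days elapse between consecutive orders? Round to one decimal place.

5.1 days

EOQ = √(2DS/H) = √(2 × 72,550 × 398 / 25.9)
    = √(2,229,722.01) ≈ 1,493.23 → Q = 1,493 pallets
T = Q/D × 250 days = 1,493/72,550 × 250 = 5.145 days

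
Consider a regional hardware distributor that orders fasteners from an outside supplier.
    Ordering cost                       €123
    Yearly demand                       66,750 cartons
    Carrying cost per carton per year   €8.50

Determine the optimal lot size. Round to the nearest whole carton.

1,390 cartons

EOQ = √(2DS/H) = √(2 × 66,750 × 123 / 8.5)
    = √(1,931,823.53) ≈ 1,389.90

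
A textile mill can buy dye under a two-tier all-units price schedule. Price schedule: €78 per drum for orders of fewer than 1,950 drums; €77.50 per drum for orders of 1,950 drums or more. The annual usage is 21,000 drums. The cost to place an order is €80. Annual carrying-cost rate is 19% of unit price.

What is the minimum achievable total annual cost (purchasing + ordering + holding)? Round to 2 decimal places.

€1,642,718.41

H₁ = 19%×€78 = €14.8200;  H₂ = 19%×€77.50 = €14.7250
EOQ₁ = √(2×21,000×80/14.8200) = 476.15  (< 1,950, feasible at tier 1)
EOQ₂ = √(2×21,000×80/14.7250) = 477.69  (< 1,950 → use Q = 1,950 at tier-2 price)
TC(tier 1 (EOQ₁), Q≈476.2) = €1,645,056.57
TC(tier 2, Q≈1,950.0) = €1,642,718.41
Minimum at tier 2: €1,642,718.41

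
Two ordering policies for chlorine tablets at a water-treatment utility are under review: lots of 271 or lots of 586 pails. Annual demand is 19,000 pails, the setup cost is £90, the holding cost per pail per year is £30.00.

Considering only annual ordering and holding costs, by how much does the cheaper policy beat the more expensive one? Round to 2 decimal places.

Annual cost at Q: ordering D·S/Q plus holding Q·H/2.
TC(271) = (19,000/271)×90 + (271/2)×30 = £10,374.96
TC(586) = (19,000/586)×90 + (586/2)×30 = £11,708.09
|ΔTC| = |£10,374.96 − £11,708.09| = £1,333.13

£1,333.13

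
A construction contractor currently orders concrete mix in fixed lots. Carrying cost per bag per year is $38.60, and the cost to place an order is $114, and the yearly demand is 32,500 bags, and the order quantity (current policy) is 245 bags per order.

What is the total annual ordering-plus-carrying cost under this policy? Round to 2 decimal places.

$19,850.95

Ordering: D/Q × S = 32,500/245 × $114 = $15,122.45
Holding:  Q/2 × H = 245/2 × $38.6 = $4,728.50
Total = $15,122.45 + $4,728.50 = $19,850.95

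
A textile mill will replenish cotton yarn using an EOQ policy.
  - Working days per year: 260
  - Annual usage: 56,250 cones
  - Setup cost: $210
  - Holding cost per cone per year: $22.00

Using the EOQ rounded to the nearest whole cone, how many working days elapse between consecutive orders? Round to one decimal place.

Optimal lot size Q* = (2 × 56,250 × $210 / $22)^½ ≈ 1,036.27 → Q = 1,036 cones
Cycle time = (working days × Q)/D = (260 × 1,036) / 56,250 = 4.789 days

4.8 days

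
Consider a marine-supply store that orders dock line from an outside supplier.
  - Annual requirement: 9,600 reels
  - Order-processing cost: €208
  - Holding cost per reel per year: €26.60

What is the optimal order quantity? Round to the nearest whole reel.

387 reels

Optimal lot size Q* = (2 × 9,600 × €208 / €26.6)^½ ≈ 387.47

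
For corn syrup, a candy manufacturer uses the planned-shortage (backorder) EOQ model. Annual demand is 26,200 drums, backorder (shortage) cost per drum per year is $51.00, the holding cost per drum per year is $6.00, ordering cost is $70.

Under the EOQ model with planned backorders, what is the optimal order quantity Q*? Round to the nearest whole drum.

Basic EOQ = √(2·26,200·70/6) = 781.878
Backorder adjustment √((H+b)/b) = √((6+51)/51) = 1.0572
Q* = 781.878 × 1.0572 ≈ 826.59

827 drums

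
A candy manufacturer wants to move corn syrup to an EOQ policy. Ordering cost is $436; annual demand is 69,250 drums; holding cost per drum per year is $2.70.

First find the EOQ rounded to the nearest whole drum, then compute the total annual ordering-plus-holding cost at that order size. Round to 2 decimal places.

2DS/H = 2·69,250·436/2.7 = 22,365,185.19
EOQ = √22,365,185.19 ≈ 4,729.18 → Q = 4,729 drums
Ordering: D/Q × S = 69,250/4,729 × $436 = $6,384.65
Holding:  Q/2 × H = 4,729/2 × $2.7 = $6,384.15
Total = $6,384.65 + $6,384.15 = $12,768.80

$12,768.80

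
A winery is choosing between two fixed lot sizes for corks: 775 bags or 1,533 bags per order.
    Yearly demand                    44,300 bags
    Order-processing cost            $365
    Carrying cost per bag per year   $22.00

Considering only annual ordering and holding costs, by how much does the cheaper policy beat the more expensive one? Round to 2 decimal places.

For each Q, cost = (D/Q)·S + (Q/2)·H.
TC(775) = (44,300/775)×365 + (775/2)×22 = $29,388.87
TC(1,533) = (44,300/1,533)×365 + (1,533/2)×22 = $27,410.62
Cheaper: Q = 1,533.  Difference = $1,978.25

$1,978.25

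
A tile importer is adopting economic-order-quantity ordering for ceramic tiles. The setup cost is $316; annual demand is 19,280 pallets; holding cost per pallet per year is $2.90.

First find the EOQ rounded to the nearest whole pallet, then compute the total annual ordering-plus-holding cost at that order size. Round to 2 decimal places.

2DS/H = 2·19,280·316/2.9 = 4,201,710.34
EOQ = √4,201,710.34 ≈ 2,049.81 → Q = 2,050 pallets
Orders/yr = 19,280/2,050 = 9.405; ordering cost = 9.405 × $316 = $2,971.94
Average inventory = 2,050/2 = 1025; holding cost = 1025 × $2.9 = $2,972.50
Total = $2,971.94 + $2,972.50 = $5,944.44

$5,944.44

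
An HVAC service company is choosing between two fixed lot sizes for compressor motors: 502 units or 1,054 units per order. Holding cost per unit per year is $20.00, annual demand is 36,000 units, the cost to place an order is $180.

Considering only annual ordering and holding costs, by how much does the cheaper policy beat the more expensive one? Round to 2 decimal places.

$1,240.36

TC(Q) = (D/Q)S + (Q/2)H
TC(502) = (36,000/502)×180 + (502/2)×20 = $17,928.37
TC(1,054) = (36,000/1,054)×180 + (1,054/2)×20 = $16,688.01
Cheaper: Q = 1,054.  Difference = $1,240.36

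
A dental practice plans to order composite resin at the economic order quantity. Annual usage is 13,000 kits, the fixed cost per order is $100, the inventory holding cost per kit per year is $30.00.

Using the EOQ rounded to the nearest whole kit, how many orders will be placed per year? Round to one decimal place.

Optimal lot size Q* = (2 × 13,000 × $100 / $30)^½ ≈ 294.39 → Q = 294
Orders per year = D/Q = 13,000 / 294 = 44.218

44.2 orders per year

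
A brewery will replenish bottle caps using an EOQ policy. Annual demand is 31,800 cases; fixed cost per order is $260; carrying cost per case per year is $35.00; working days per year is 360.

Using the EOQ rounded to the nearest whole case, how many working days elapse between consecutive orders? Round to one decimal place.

Q* = √(2·D·S / H) = √(2·31,800·260 / 35) = √472,457.1 ≈ 687.36 → Q = 687 cases
Cycle time = (working days × Q)/D = (360 × 687) / 31,800 = 7.777 days

7.8 days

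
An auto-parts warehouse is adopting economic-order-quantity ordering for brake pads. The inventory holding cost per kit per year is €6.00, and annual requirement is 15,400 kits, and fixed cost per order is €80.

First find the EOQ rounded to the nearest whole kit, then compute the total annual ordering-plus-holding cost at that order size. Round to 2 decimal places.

Optimal lot size Q* = (2 × 15,400 × €80 / €6)^½ ≈ 640.83 → Q = 641 kits
Orders/yr = 15,400/641 = 24.025; ordering cost = 24.025 × €80 = €1,922.00
Average inventory = 641/2 = 320.5; holding cost = 320.5 × €6 = €1,923.00
Total = €1,922.00 + €1,923.00 = €3,845.00

€3,845.00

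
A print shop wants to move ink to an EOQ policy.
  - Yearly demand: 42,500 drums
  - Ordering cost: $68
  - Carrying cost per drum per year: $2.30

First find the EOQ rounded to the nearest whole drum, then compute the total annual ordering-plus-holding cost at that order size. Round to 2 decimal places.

$3,646.09

2DS/H = 2·42,500·68/2.3 = 2,513,043.48
EOQ = √2,513,043.48 ≈ 1,585.26 → Q = 1,585 drums
Orders/yr = 42,500/1,585 = 26.814; ordering cost = 26.814 × $68 = $1,823.34
Average inventory = 1,585/2 = 792.5; holding cost = 792.5 × $2.3 = $1,822.75
Total = $1,823.34 + $1,822.75 = $3,646.09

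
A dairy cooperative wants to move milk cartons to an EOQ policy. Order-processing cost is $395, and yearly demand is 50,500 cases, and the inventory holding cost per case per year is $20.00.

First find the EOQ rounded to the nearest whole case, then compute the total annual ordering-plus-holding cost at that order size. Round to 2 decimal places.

EOQ = √(2DS/H) = √(2 × 50,500 × 395 / 20)
    = √(1,994,750.00) ≈ 1,412.36 → Q = 1,412 cases
Orders/yr = 50,500/1,412 = 35.765; ordering cost = 35.765 × $395 = $14,127.12
Average inventory = 1,412/2 = 706; holding cost = 706 × $20 = $14,120.00
Total = $14,127.12 + $14,120.00 = $28,247.12

$28,247.12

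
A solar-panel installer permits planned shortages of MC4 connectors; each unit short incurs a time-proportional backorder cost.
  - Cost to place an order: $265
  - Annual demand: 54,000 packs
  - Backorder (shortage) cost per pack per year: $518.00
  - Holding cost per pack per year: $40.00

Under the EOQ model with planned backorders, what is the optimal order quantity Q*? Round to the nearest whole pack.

Q* = √(2DS/H) · √((H + b)/b)
   = √(2 × 54,000 × 265 / 40) · √((40 + 518) / 518)
   = 845.872 × 1.0379 ≈ 877.92

878 packs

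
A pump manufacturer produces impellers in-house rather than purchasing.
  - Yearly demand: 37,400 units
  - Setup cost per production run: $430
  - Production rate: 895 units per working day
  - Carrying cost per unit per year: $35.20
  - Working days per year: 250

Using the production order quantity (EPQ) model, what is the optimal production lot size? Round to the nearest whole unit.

Daily demand d = 37,400/250 = 149.600; p = 895; 1 − d/p = 0.83285
EPQ = √(2DS / (H(1 − d/p)))
    = √(2 × 37,400 × 430 / (35.2 × 0.83285)) ≈ 1,047.44

1,047 units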